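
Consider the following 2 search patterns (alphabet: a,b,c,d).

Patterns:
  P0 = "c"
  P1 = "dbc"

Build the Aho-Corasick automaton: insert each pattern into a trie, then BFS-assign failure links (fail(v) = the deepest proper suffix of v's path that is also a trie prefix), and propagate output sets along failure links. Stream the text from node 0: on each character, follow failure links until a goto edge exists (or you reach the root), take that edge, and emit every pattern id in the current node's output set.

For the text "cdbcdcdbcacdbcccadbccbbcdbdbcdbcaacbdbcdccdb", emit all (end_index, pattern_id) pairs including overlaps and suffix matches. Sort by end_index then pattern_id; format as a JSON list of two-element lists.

Build automaton:
Trie nodes:
  n0 'ε': c→1 d→2
  n1 'c': ·  ←P0
  n2 'd': b→3
  n3 'db': c→4
  n4 'dbc': ·  ←P1

Failure links (BFS by depth):
  fail(1) 'c': from fail(0)=0 chase 'c': 0 ⇒ 0;  out={0}∪out(0)={0}
  fail(2) 'd': from fail(0)=0 chase 'd': 0 ⇒ 0;  out=∅∪out(0)=∅
  fail(3) 'db': from fail(2)=0 chase 'b': 0 ⇒ 0;  out=∅∪out(0)=∅
  fail(4) 'dbc': from fail(3)=0 chase 'c': 0 ⇒ 1;  out={1}∪out(1)={0,1}

Scan:
[0] read 'c'  n0⇒n1  emit P0@[0:0]
[1] read 'd'  n1⇒n2 ·f
[2] read 'b'  n2⇒n3
[3] read 'c'  n3⇒n4  emit P0@[3:3],P1@[1:3]
[4] read 'd'  n4⇒n2 ·f
[5] read 'c'  n2⇒n1 ·f  emit P0@[5:5]
[6] read 'd'  n1⇒n2 ·f
[7] read 'b'  n2⇒n3
[8] read 'c'  n3⇒n4  emit P0@[8:8],P1@[6:8]
[9] read 'a'  n4⇒n0 ·f
[10] read 'c'  n0⇒n1  emit P0@[10:10]
[11] read 'd'  n1⇒n2 ·f
[12] read 'b'  n2⇒n3
[13] read 'c'  n3⇒n4  emit P0@[13:13],P1@[11:13]
[14] read 'c'  n4⇒n1 ·f  emit P0@[14:14]
[15] read 'c'  n1⇒n1 ·f  emit P0@[15:15]
[16] read 'a'  n1⇒n0 ·f
[17] read 'd'  n0⇒n2
[18] read 'b'  n2⇒n3
[19] read 'c'  n3⇒n4  emit P0@[19:19],P1@[17:19]
[20] read 'c'  n4⇒n1 ·f  emit P0@[20:20]
[21] read 'b'  n1⇒n0 ·f
[22] read 'b'  n0⇒n0
[23] read 'c'  n0⇒n1  emit P0@[23:23]
[24] read 'd'  n1⇒n2 ·f
[25] read 'b'  n2⇒n3
[26] read 'd'  n3⇒n2 ·f
[27] read 'b'  n2⇒n3
[28] read 'c'  n3⇒n4  emit P0@[28:28],P1@[26:28]
[29] read 'd'  n4⇒n2 ·f
[30] read 'b'  n2⇒n3
[31] read 'c'  n3⇒n4  emit P0@[31:31],P1@[29:31]
[32] read 'a'  n4⇒n0 ·f
[33] read 'a'  n0⇒n0
[34] read 'c'  n0⇒n1  emit P0@[34:34]
[35] read 'b'  n1⇒n0 ·f
[36] read 'd'  n0⇒n2
[37] read 'b'  n2⇒n3
[38] read 'c'  n3⇒n4  emit P0@[38:38],P1@[36:38]
[39] read 'd'  n4⇒n2 ·f
[40] read 'c'  n2⇒n1 ·f  emit P0@[40:40]
[41] read 'c'  n1⇒n1 ·f  emit P0@[41:41]
[42] read 'd'  n1⇒n2 ·f
[43] read 'b'  n2⇒n3

Matches: [[0,0],[3,0],[3,1],[5,0],[8,0],[8,1],[10,0],[13,0],[13,1],[14,0],[15,0],[19,0],[19,1],[20,0],[23,0],[28,0],[28,1],[31,0],[31,1],[34,0],[38,0],[38,1],[40,0],[41,0]]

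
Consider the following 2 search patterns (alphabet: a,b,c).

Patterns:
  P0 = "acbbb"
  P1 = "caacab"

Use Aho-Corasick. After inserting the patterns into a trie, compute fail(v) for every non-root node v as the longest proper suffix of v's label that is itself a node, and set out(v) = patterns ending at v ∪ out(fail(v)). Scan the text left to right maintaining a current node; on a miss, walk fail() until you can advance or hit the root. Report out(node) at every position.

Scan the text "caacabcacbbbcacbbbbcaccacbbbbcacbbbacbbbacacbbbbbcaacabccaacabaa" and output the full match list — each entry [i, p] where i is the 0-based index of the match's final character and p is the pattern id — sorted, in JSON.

Construct AC machine:
Trie nodes:
  n0 'ε': a→1 c→6
  n1 'a': c→2
  n2 'ac': b→3
  n3 'acb': b→4
  n4 'acbb': b→5
  n5 'acbbb': ·  [P0 ends]
  n6 'c': a→7
  n7 'ca': a→8
  n8 'caa': c→9
  n9 'caac': a→10
  n10 'caaca': b→11
  n11 'caacab': ·  [P1 ends]

Failure links (BFS by depth):
  fail(1) 'a': from fail(0)=0 chase 'a': 0 ⇒ 0;  out=∅∪out(0)=∅
  fail(6) 'c': from fail(0)=0 chase 'c': 0 ⇒ 0;  out=∅∪out(0)=∅
  fail(2) 'ac': from fail(1)=0 chase 'c': 0 ⇒ 6;  out=∅∪out(6)=∅
  fail(7) 'ca': from fail(6)=0 chase 'a': 0 ⇒ 1;  out=∅∪out(1)=∅
  fail(3) 'acb': from fail(2)=6 chase 'b': 6→0 ⇒ 0;  out=∅∪out(0)=∅
  fail(8) 'caa': from fail(7)=1 chase 'a': 1→0 ⇒ 1;  out=∅∪out(1)=∅
  fail(4) 'acbb': from fail(3)=0 chase 'b': 0 ⇒ 0;  out=∅∪out(0)=∅
  fail(9) 'caac': from fail(8)=1 chase 'c': 1 ⇒ 2;  out=∅∪out(2)=∅
  fail(5) 'acbbb': from fail(4)=0 chase 'b': 0 ⇒ 0;  out={0}∪out(0)={0}
  fail(10) 'caaca': from fail(9)=2 chase 'a': 2→6 ⇒ 7;  out=∅∪out(7)=∅
  fail(11) 'caacab': from fail(10)=7 chase 'b': 7→1→0 ⇒ 0;  out={1}∪out(0)={1}

Scan:
pos 0 'c': at 6
pos 1 'a': at 7
pos 2 'a': at 8
pos 3 'c': at 9
pos 4 'a': at 10
pos 5 'b': at 11  emit P1@[0:5]
pos 6 'c': at 6 ·f
pos 7 'a': at 7
pos 8 'c': at 2 ·f
pos 9 'b': at 3
pos 10 'b': at 4
pos 11 'b': at 5  emit P0@[7:11]
pos 12 'c': at 6 ·f
pos 13 'a': at 7
pos 14 'c': at 2 ·f
pos 15 'b': at 3
pos 16 'b': at 4
pos 17 'b': at 5  emit P0@[13:17]
pos 18 'b': at 0 ·f
pos 19 'c': at 6
pos 20 'a': at 7
pos 21 'c': at 2 ·f
pos 22 'c': at 6 ·f
pos 23 'a': at 7
pos 24 'c': at 2 ·f
pos 25 'b': at 3
pos 26 'b': at 4
pos 27 'b': at 5  emit P0@[23:27]
pos 28 'b': at 0 ·f
pos 29 'c': at 6
pos 30 'a': at 7
pos 31 'c': at 2 ·f
pos 32 'b': at 3
pos 33 'b': at 4
pos 34 'b': at 5  emit P0@[30:34]
pos 35 'a': at 1 ·f
pos 36 'c': at 2
pos 37 'b': at 3
pos 38 'b': at 4
pos 39 'b': at 5  emit P0@[35:39]
pos 40 'a': at 1 ·f
pos 41 'c': at 2
pos 42 'a': at 7 ·f
pos 43 'c': at 2 ·f
pos 44 'b': at 3
pos 45 'b': at 4
pos 46 'b': at 5  emit P0@[42:46]
pos 47 'b': at 0 ·f
pos 48 'b': at 0
pos 49 'c': at 6
pos 50 'a': at 7
pos 51 'a': at 8
pos 52 'c': at 9
pos 53 'a': at 10
pos 54 'b': at 11  emit P1@[49:54]
pos 55 'c': at 6 ·f
pos 56 'c': at 6 ·f
pos 57 'a': at 7
pos 58 'a': at 8
pos 59 'c': at 9
pos 60 'a': at 10
pos 61 'b': at 11  emit P1@[56:61]
pos 62 'a': at 1 ·f
pos 63 'a': at 1 ·f

Matches: [[5,1],[11,0],[17,0],[27,0],[34,0],[39,0],[46,0],[54,1],[61,1]]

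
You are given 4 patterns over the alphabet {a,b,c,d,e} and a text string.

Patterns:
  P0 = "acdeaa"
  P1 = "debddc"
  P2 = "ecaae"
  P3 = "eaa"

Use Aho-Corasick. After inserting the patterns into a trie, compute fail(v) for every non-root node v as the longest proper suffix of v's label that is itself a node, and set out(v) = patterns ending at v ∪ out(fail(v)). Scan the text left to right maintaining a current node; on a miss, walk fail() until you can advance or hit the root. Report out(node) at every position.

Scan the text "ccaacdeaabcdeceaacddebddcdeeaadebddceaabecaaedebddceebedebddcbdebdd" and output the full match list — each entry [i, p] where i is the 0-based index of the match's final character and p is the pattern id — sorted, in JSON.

Construct AC machine:
Trie (insert patterns):
  0='ε' goto a→1 d→7 e→13
  1='a' goto c→2
  2='ac' goto d→3
  3='acd' goto e→4
  4='acde' goto a→5
  5='acdea' goto a→6
  6='acdeaa' goto ·  ←P0
  7='d' goto e→8
  8='de' goto b→9
  9='deb' goto d→10
  10='debd' goto d→11
  11='debdd' goto c→12
  12='debddc' goto ·  ←P1
  13='e' goto a→18 c→14
  14='ec' goto a→15
  15='eca' goto a→16
  16='ecaa' goto e→17
  17='ecaae' goto ·  ←P2
  18='ea' goto a→19
  19='eaa' goto ·  ←P3

BFS fail/out derivation:
  fail(1) 'a': from fail(0)=0 chase 'a': 0 ⇒ 0;  out=∅∪out(0)=∅
  fail(7) 'd': from fail(0)=0 chase 'd': 0 ⇒ 0;  out=∅∪out(0)=∅
  fail(13) 'e': from fail(0)=0 chase 'e': 0 ⇒ 0;  out=∅∪out(0)=∅
  fail(2) 'ac': from fail(1)=0 chase 'c': 0 ⇒ 0;  out=∅∪out(0)=∅
  fail(8) 'de': from fail(7)=0 chase 'e': 0 ⇒ 13;  out=∅∪out(13)=∅
  fail(14) 'ec': from fail(13)=0 chase 'c': 0 ⇒ 0;  out=∅∪out(0)=∅
  fail(18) 'ea': from fail(13)=0 chase 'a': 0 ⇒ 1;  out=∅∪out(1)=∅
  fail(3) 'acd': from fail(2)=0 chase 'd': 0 ⇒ 7;  out=∅∪out(7)=∅
  fail(9) 'deb': from fail(8)=13 chase 'b': 13→0 ⇒ 0;  out=∅∪out(0)=∅
  fail(15) 'eca': from fail(14)=0 chase 'a': 0 ⇒ 1;  out=∅∪out(1)=∅
  fail(19) 'eaa': from fail(18)=1 chase 'a': 1→0 ⇒ 1;  out={3}∪out(1)={3}
  fail(4) 'acde': from fail(3)=7 chase 'e': 7 ⇒ 8;  out=∅∪out(8)=∅
  fail(10) 'debd': from fail(9)=0 chase 'd': 0 ⇒ 7;  out=∅∪out(7)=∅
  fail(16) 'ecaa': from fail(15)=1 chase 'a': 1→0 ⇒ 1;  out=∅∪out(1)=∅
  fail(5) 'acdea': from fail(4)=8 chase 'a': 8→13 ⇒ 18;  out=∅∪out(18)=∅
  fail(11) 'debdd': from fail(10)=7 chase 'd': 7→0 ⇒ 7;  out=∅∪out(7)=∅
  fail(17) 'ecaae': from fail(16)=1 chase 'e': 1→0 ⇒ 13;  out={2}∪out(13)={2}
  fail(6) 'acdeaa': from fail(5)=18 chase 'a': 18 ⇒ 19;  out={0}∪out(19)={0,3}
  fail(12) 'debddc': from fail(11)=7 chase 'c': 7→0 ⇒ 0;  out={1}∪out(0)={1}

Scan:
[0] read 'c'  n0⇒n0
[1] read 'c'  n0⇒n0
[2] read 'a'  n0⇒n1
[3] read 'a'  n1⇒n1 ·f
[4] read 'c'  n1⇒n2
[5] read 'd'  n2⇒n3
[6] read 'e'  n3⇒n4
[7] read 'a'  n4⇒n5
[8] read 'a'  n5⇒n6  emit P0@[3:8],P3@[6:8]
[9] read 'b'  n6⇒n0 ·f
[10] read 'c'  n0⇒n0
[11] read 'd'  n0⇒n7
[12] read 'e'  n7⇒n8
[13] read 'c'  n8⇒n14 ·f
[14] read 'e'  n14⇒n13 ·f
[15] read 'a'  n13⇒n18
[16] read 'a'  n18⇒n19  emit P3@[14:16]
[17] read 'c'  n19⇒n2 ·f
[18] read 'd'  n2⇒n3
[19] read 'd'  n3⇒n7 ·f
[20] read 'e'  n7⇒n8
[21] read 'b'  n8⇒n9
[22] read 'd'  n9⇒n10
[23] read 'd'  n10⇒n11
[24] read 'c'  n11⇒n12  emit P1@[19:24]
[25] read 'd'  n12⇒n7 ·f
[26] read 'e'  n7⇒n8
[27] read 'e'  n8⇒n13 ·f
[28] read 'a'  n13⇒n18
[29] read 'a'  n18⇒n19  emit P3@[27:29]
[30] read 'd'  n19⇒n7 ·f
[31] read 'e'  n7⇒n8
[32] read 'b'  n8⇒n9
[33] read 'd'  n9⇒n10
[34] read 'd'  n10⇒n11
[35] read 'c'  n11⇒n12  emit P1@[30:35]
[36] read 'e'  n12⇒n13 ·f
[37] read 'a'  n13⇒n18
[38] read 'a'  n18⇒n19  emit P3@[36:38]
[39] read 'b'  n19⇒n0 ·f
[40] read 'e'  n0⇒n13
[41] read 'c'  n13⇒n14
[42] read 'a'  n14⇒n15
[43] read 'a'  n15⇒n16
[44] read 'e'  n16⇒n17  emit P2@[40:44]
[45] read 'd'  n17⇒n7 ·f
[46] read 'e'  n7⇒n8
[47] read 'b'  n8⇒n9
[48] read 'd'  n9⇒n10
[49] read 'd'  n10⇒n11
[50] read 'c'  n11⇒n12  emit P1@[45:50]
[51] read 'e'  n12⇒n13 ·f
[52] read 'e'  n13⇒n13 ·f
[53] read 'b'  n13⇒n0 ·f
[54] read 'e'  n0⇒n13
[55] read 'd'  n13⇒n7 ·f
[56] read 'e'  n7⇒n8
[57] read 'b'  n8⇒n9
[58] read 'd'  n9⇒n10
[59] read 'd'  n10⇒n11
[60] read 'c'  n11⇒n12  emit P1@[55:60]
[61] read 'b'  n12⇒n0 ·f
[62] read 'd'  n0⇒n7
[63] read 'e'  n7⇒n8
[64] read 'b'  n8⇒n9
[65] read 'd'  n9⇒n10
[66] read 'd'  n10⇒n11

All matches (sorted): [[8,0],[8,3],[16,3],[24,1],[29,3],[35,1],[38,3],[44,2],[50,1],[60,1]]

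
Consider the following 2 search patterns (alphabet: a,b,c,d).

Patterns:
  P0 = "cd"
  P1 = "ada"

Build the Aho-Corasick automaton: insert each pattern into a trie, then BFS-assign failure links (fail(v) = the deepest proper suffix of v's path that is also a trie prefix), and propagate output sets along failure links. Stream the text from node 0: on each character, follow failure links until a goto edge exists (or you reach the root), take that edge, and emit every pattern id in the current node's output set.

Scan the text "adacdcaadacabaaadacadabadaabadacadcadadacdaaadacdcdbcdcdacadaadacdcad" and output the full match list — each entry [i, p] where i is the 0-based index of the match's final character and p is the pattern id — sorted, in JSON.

Build:
Trie (insert patterns):
  0='ε' goto a→3 c→1
  1='c' goto d→2
  2='cd' goto ·  [P0 ends]
  3='a' goto d→4
  4='ad' goto a→5
  5='ada' goto ·  [P1 ends]

Failure links (BFS by depth):
  n1('c'): parent n0 fail=0; on 'c' 0 → fail=0;  out ∅∪∅=∅
  n3('a'): parent n0 fail=0; on 'a' 0 → fail=0;  out ∅∪∅=∅
  n2('cd'): parent n1 fail=0; on 'd' 0 → fail=0;  out {0}∪∅={0}
  n4('ad'): parent n3 fail=0; on 'd' 0 → fail=0;  out ∅∪∅=∅
  n5('ada'): parent n4 fail=0; on 'a' 0 → fail=3;  out {1}∪∅={1}

Scan:
[0] read 'a'  n0⇒n3
[1] read 'd'  n3⇒n4
[2] read 'a'  n4⇒n5  ** P1@[0:2]
[3] read 'c'  n5⇒n1 ·f
[4] read 'd'  n1⇒n2  ** P0@[3:4]
[5] read 'c'  n2⇒n1 ·f
[6] read 'a'  n1⇒n3 ·f
[7] read 'a'  n3⇒n3 ·f
[8] read 'd'  n3⇒n4
[9] read 'a'  n4⇒n5  ** P1@[7:9]
[10] read 'c'  n5⇒n1 ·f
[11] read 'a'  n1⇒n3 ·f
[12] read 'b'  n3⇒n0 ·f
[13] read 'a'  n0⇒n3
[14] read 'a'  n3⇒n3 ·f
[15] read 'a'  n3⇒n3 ·f
[16] read 'd'  n3⇒n4
[17] read 'a'  n4⇒n5  ** P1@[15:17]
[18] read 'c'  n5⇒n1 ·f
[19] read 'a'  n1⇒n3 ·f
[20] read 'd'  n3⇒n4
[21] read 'a'  n4⇒n5  ** P1@[19:21]
[22] read 'b'  n5⇒n0 ·f
[23] read 'a'  n0⇒n3
[24] read 'd'  n3⇒n4
[25] read 'a'  n4⇒n5  ** P1@[23:25]
[26] read 'a'  n5⇒n3 ·f
[27] read 'b'  n3⇒n0 ·f
[28] read 'a'  n0⇒n3
[29] read 'd'  n3⇒n4
[30] read 'a'  n4⇒n5  ** P1@[28:30]
[31] read 'c'  n5⇒n1 ·f
[32] read 'a'  n1⇒n3 ·f
[33] read 'd'  n3⇒n4
[34] read 'c'  n4⇒n1 ·f
[35] read 'a'  n1⇒n3 ·f
[36] read 'd'  n3⇒n4
[37] read 'a'  n4⇒n5  ** P1@[35:37]
[38] read 'd'  n5⇒n4 ·f
[39] read 'a'  n4⇒n5  ** P1@[37:39]
[40] read 'c'  n5⇒n1 ·f
[41] read 'd'  n1⇒n2  ** P0@[40:41]
[42] read 'a'  n2⇒n3 ·f
[43] read 'a'  n3⇒n3 ·f
[44] read 'a'  n3⇒n3 ·f
[45] read 'd'  n3⇒n4
[46] read 'a'  n4⇒n5  ** P1@[44:46]
[47] read 'c'  n5⇒n1 ·f
[48] read 'd'  n1⇒n2  ** P0@[47:48]
[49] read 'c'  n2⇒n1 ·f
[50] read 'd'  n1⇒n2  ** P0@[49:50]
[51] read 'b'  n2⇒n0 ·f
[52] read 'c'  n0⇒n1
[53] read 'd'  n1⇒n2  ** P0@[52:53]
[54] read 'c'  n2⇒n1 ·f
[55] read 'd'  n1⇒n2  ** P0@[54:55]
[56] read 'a'  n2⇒n3 ·f
[57] read 'c'  n3⇒n1 ·f
[58] read 'a'  n1⇒n3 ·f
[59] read 'd'  n3⇒n4
[60] read 'a'  n4⇒n5  ** P1@[58:60]
[61] read 'a'  n5⇒n3 ·f
[62] read 'd'  n3⇒n4
[63] read 'a'  n4⇒n5  ** P1@[61:63]
[64] read 'c'  n5⇒n1 ·f
[65] read 'd'  n1⇒n2  ** P0@[64:65]
[66] read 'c'  n2⇒n1 ·f
[67] read 'a'  n1⇒n3 ·f
[68] read 'd'  n3⇒n4

Matches: [[2,1],[4,0],[9,1],[17,1],[21,1],[25,1],[30,1],[37,1],[39,1],[41,0],[46,1],[48,0],[50,0],[53,0],[55,0],[60,1],[63,1],[65,0]]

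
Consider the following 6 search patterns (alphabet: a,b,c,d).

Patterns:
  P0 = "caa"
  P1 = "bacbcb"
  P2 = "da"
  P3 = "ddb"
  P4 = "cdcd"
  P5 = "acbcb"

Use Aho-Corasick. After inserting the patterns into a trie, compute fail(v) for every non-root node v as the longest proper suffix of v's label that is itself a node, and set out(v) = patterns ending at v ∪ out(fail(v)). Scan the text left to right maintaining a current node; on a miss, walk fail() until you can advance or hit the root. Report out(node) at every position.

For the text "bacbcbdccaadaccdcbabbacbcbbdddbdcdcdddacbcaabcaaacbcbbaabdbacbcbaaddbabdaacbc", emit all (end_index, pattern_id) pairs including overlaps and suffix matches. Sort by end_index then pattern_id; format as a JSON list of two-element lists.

Construct AC machine:
Trie nodes:
  n0 'ε': a→17 b→4 c→1 d→10
  n1 'c': a→2 d→14
  n2 'ca': a→3
  n3 'caa': ·  ←P0
  n4 'b': a→5
  n5 'ba': c→6
  n6 'bac': b→7
  n7 'bacb': c→8
  n8 'bacbc': b→9
  n9 'bacbcb': ·  ←P1
  n10 'd': a→11 d→12
  n11 'da': ·  ←P2
  n12 'dd': b→13
  n13 'ddb': ·  ←P3
  n14 'cd': c→15
  n15 'cdc': d→16
  n16 'cdcd': ·  ←P4
  n17 'a': c→18
  n18 'ac': b→19
  n19 'acb': c→20
  n20 'acbc': b→21
  n21 'acbcb': ·  ←P5

Failure links (BFS by depth):
  n1('c'): parent n0 fail=0; on 'c' 0 → fail=0;  out ∅∪∅=∅
  n4('b'): parent n0 fail=0; on 'b' 0 → fail=0;  out ∅∪∅=∅
  n10('d'): parent n0 fail=0; on 'd' 0 → fail=0;  out ∅∪∅=∅
  n17('a'): parent n0 fail=0; on 'a' 0 → fail=0;  out ∅∪∅=∅
  n2('ca'): parent n1 fail=0; on 'a' 0 → fail=17;  out ∅∪∅=∅
  n5('ba'): parent n4 fail=0; on 'a' 0 → fail=17;  out ∅∪∅=∅
  n11('da'): parent n10 fail=0; on 'a' 0 → fail=17;  out {2}∪∅={2}
  n12('dd'): parent n10 fail=0; on 'd' 0 → fail=10;  out ∅∪∅=∅
  n14('cd'): parent n1 fail=0; on 'd' 0 → fail=10;  out ∅∪∅=∅
  n18('ac'): parent n17 fail=0; on 'c' 0 → fail=1;  out ∅∪∅=∅
  n3('caa'): parent n2 fail=17; on 'a' 17→0 → fail=17;  out {0}∪∅={0}
  n6('bac'): parent n5 fail=17; on 'c' 17 → fail=18;  out ∅∪∅=∅
  n13('ddb'): parent n12 fail=10; on 'b' 10→0 → fail=4;  out {3}∪∅={3}
  n15('cdc'): parent n14 fail=10; on 'c' 10→0 → fail=1;  out ∅∪∅=∅
  n19('acb'): parent n18 fail=1; on 'b' 1→0 → fail=4;  out ∅∪∅=∅
  n7('bacb'): parent n6 fail=18; on 'b' 18 → fail=19;  out ∅∪∅=∅
  n16('cdcd'): parent n15 fail=1; on 'd' 1 → fail=14;  out {4}∪∅={4}
  n20('acbc'): parent n19 fail=4; on 'c' 4→0 → fail=1;  out ∅∪∅=∅
  n8('bacbc'): parent n7 fail=19; on 'c' 19 → fail=20;  out ∅∪∅=∅
  n21('acbcb'): parent n20 fail=1; on 'b' 1→0 → fail=4;  out {5}∪∅={5}
  n9('bacbcb'): parent n8 fail=20; on 'b' 20 → fail=21;  out {1}∪{5}={1,5}

Scan:
i=0 'b': node 0→4
i=1 'a': node 4→5
i=2 'c': node 5→6
i=3 'b': node 6→7
i=4 'c': node 7→8
i=5 'b': node 8→9  → match P1@[0:5],P5@[1:5]
i=6 'd': node 9→10 ·f
i=7 'c': node 10→1 ·f
i=8 'c': node 1→1 ·f
i=9 'a': node 1→2
i=10 'a': node 2→3  → match P0@[8:10]
i=11 'd': node 3→10 ·f
i=12 'a': node 10→11  → match P2@[11:12]
i=13 'c': node 11→18 ·f
i=14 'c': node 18→1 ·f
i=15 'd': node 1→14
i=16 'c': node 14→15
i=17 'b': node 15→4 ·f
i=18 'a': node 4→5
i=19 'b': node 5→4 ·f
i=20 'b': node 4→4 ·f
i=21 'a': node 4→5
i=22 'c': node 5→6
i=23 'b': node 6→7
i=24 'c': node 7→8
i=25 'b': node 8→9  → match P1@[20:25],P5@[21:25]
i=26 'b': node 9→4 ·f
i=27 'd': node 4→10 ·f
i=28 'd': node 10→12
i=29 'd': node 12→12 ·f
i=30 'b': node 12→13  → match P3@[28:30]
i=31 'd': node 13→10 ·f
i=32 'c': node 10→1 ·f
i=33 'd': node 1→14
i=34 'c': node 14→15
i=35 'd': node 15→16  → match P4@[32:35]
i=36 'd': node 16→12 ·f
i=37 'd': node 12→12 ·f
i=38 'a': node 12→11 ·f  → match P2@[37:38]
i=39 'c': node 11→18 ·f
i=40 'b': node 18→19
i=41 'c': node 19→20
i=42 'a': node 20→2 ·f
i=43 'a': node 2→3  → match P0@[41:43]
i=44 'b': node 3→4 ·f
i=45 'c': node 4→1 ·f
i=46 'a': node 1→2
i=47 'a': node 2→3  → match P0@[45:47]
i=48 'a': node 3→17 ·f
i=49 'c': node 17→18
i=50 'b': node 18→19
i=51 'c': node 19→20
i=52 'b': node 20→21  → match P5@[48:52]
i=53 'b': node 21→4 ·f
i=54 'a': node 4→5
i=55 'a': node 5→17 ·f
i=56 'b': node 17→4 ·f
i=57 'd': node 4→10 ·f
i=58 'b': node 10→4 ·f
i=59 'a': node 4→5
i=60 'c': node 5→6
i=61 'b': node 6→7
i=62 'c': node 7→8
i=63 'b': node 8→9  → match P1@[58:63],P5@[59:63]
i=64 'a': node 9→5 ·f
i=65 'a': node 5→17 ·f
i=66 'd': node 17→10 ·f
i=67 'd': node 10→12
i=68 'b': node 12→13  → match P3@[66:68]
i=69 'a': node 13→5 ·f
i=70 'b': node 5→4 ·f
i=71 'd': node 4→10 ·f
i=72 'a': node 10→11  → match P2@[71:72]
i=73 'a': node 11→17 ·f
i=74 'c': node 17→18
i=75 'b': node 18→19
i=76 'c': node 19→20

Matches: [[5,1],[5,5],[10,0],[12,2],[25,1],[25,5],[30,3],[35,4],[38,2],[43,0],[47,0],[52,5],[63,1],[63,5],[68,3],[72,2]]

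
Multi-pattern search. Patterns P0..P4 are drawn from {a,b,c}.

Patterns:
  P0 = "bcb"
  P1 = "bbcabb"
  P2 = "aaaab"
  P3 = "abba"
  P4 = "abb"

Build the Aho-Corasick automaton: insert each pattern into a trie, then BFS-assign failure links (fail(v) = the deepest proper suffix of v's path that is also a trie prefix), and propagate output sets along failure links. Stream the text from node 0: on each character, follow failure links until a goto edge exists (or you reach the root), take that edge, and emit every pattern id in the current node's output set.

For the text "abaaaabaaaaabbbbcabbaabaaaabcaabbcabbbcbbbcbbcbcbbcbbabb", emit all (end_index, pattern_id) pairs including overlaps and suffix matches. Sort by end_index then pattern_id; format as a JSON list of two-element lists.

Build:
Trie (insert patterns):
  0='ε' goto a→9 b→1
  1='b' goto b→4 c→2
  2='bc' goto b→3
  3='bcb' goto ·  [P0 ends]
  4='bb' goto c→5
  5='bbc' goto a→6
  6='bbca' goto b→7
  7='bbcab' goto b→8
  8='bbcabb' goto ·  [P1 ends]
  9='a' goto a→10 b→14
  10='aa' goto a→11
  11='aaa' goto a→12
  12='aaaa' goto b→13
  13='aaaab' goto ·  [P2 ends]
  14='ab' goto b→15
  15='abb' goto a→16  [P4 ends]
  16='abba' goto ·  [P3 ends]

Failure links (BFS by depth):
  n1('b'): parent n0 fail=0; on 'b' 0 → fail=0;  out ∅∪∅=∅
  n9('a'): parent n0 fail=0; on 'a' 0 → fail=0;  out ∅∪∅=∅
  n2('bc'): parent n1 fail=0; on 'c' 0 → fail=0;  out ∅∪∅=∅
  n4('bb'): parent n1 fail=0; on 'b' 0 → fail=1;  out ∅∪∅=∅
  n10('aa'): parent n9 fail=0; on 'a' 0 → fail=9;  out ∅∪∅=∅
  n14('ab'): parent n9 fail=0; on 'b' 0 → fail=1;  out ∅∪∅=∅
  n3('bcb'): parent n2 fail=0; on 'b' 0 → fail=1;  out {0}∪∅={0}
  n5('bbc'): parent n4 fail=1; on 'c' 1 → fail=2;  out ∅∪∅=∅
  n11('aaa'): parent n10 fail=9; on 'a' 9 → fail=10;  out ∅∪∅=∅
  n15('abb'): parent n14 fail=1; on 'b' 1 → fail=4;  out {4}∪∅={4}
  n6('bbca'): parent n5 fail=2; on 'a' 2→0 → fail=9;  out ∅∪∅=∅
  n12('aaaa'): parent n11 fail=10; on 'a' 10 → fail=11;  out ∅∪∅=∅
  n16('abba'): parent n15 fail=4; on 'a' 4→1→0 → fail=9;  out {3}∪∅={3}
  n7('bbcab'): parent n6 fail=9; on 'b' 9 → fail=14;  out ∅∪∅=∅
  n13('aaaab'): parent n12 fail=11; on 'b' 11→10→9 → fail=14;  out {2}∪∅={2}
  n8('bbcabb'): parent n7 fail=14; on 'b' 14 → fail=15;  out {1}∪{4}={1,4}

Scan:
[0] read 'a'  n0⇒n9
[1] read 'b'  n9⇒n14
[2] read 'a'  n14⇒n9 (fail-walked)
[3] read 'a'  n9⇒n10
[4] read 'a'  n10⇒n11
[5] read 'a'  n11⇒n12
[6] read 'b'  n12⇒n13  emit P2@[2:6]
[7] read 'a'  n13⇒n9 (fail-walked)
[8] read 'a'  n9⇒n10
[9] read 'a'  n10⇒n11
[10] read 'a'  n11⇒n12
[11] read 'a'  n12⇒n12 (fail-walked)
[12] read 'b'  n12⇒n13  emit P2@[8:12]
[13] read 'b'  n13⇒n15 (fail-walked)  emit P4@[11:13]
[14] read 'b'  n15⇒n4 (fail-walked)
[15] read 'b'  n4⇒n4 (fail-walked)
[16] read 'c'  n4⇒n5
[17] read 'a'  n5⇒n6
[18] read 'b'  n6⇒n7
[19] read 'b'  n7⇒n8  emit P1@[14:19],P4@[17:19]
[20] read 'a'  n8⇒n16 (fail-walked)  emit P3@[17:20]
[21] read 'a'  n16⇒n10 (fail-walked)
[22] read 'b'  n10⇒n14 (fail-walked)
[23] read 'a'  n14⇒n9 (fail-walked)
[24] read 'a'  n9⇒n10
[25] read 'a'  n10⇒n11
[26] read 'a'  n11⇒n12
[27] read 'b'  n12⇒n13  emit P2@[23:27]
[28] read 'c'  n13⇒n2 (fail-walked)
[29] read 'a'  n2⇒n9 (fail-walked)
[30] read 'a'  n9⇒n10
[31] read 'b'  n10⇒n14 (fail-walked)
[32] read 'b'  n14⇒n15  emit P4@[30:32]
[33] read 'c'  n15⇒n5 (fail-walked)
[34] read 'a'  n5⇒n6
[35] read 'b'  n6⇒n7
[36] read 'b'  n7⇒n8  emit P1@[31:36],P4@[34:36]
[37] read 'b'  n8⇒n4 (fail-walked)
[38] read 'c'  n4⇒n5
[39] read 'b'  n5⇒n3 (fail-walked)  emit P0@[37:39]
[40] read 'b'  n3⇒n4 (fail-walked)
[41] read 'b'  n4⇒n4 (fail-walked)
[42] read 'c'  n4⇒n5
[43] read 'b'  n5⇒n3 (fail-walked)  emit P0@[41:43]
[44] read 'b'  n3⇒n4 (fail-walked)
[45] read 'c'  n4⇒n5
[46] read 'b'  n5⇒n3 (fail-walked)  emit P0@[44:46]
[47] read 'c'  n3⇒n2 (fail-walked)
[48] read 'b'  n2⇒n3  emit P0@[46:48]
[49] read 'b'  n3⇒n4 (fail-walked)
[50] read 'c'  n4⇒n5
[51] read 'b'  n5⇒n3 (fail-walked)  emit P0@[49:51]
[52] read 'b'  n3⇒n4 (fail-walked)
[53] read 'a'  n4⇒n9 (fail-walked)
[54] read 'b'  n9⇒n14
[55] read 'b'  n14⇒n15  emit P4@[53:55]

All matches (sorted): [[6,2],[12,2],[13,4],[19,1],[19,4],[20,3],[27,2],[32,4],[36,1],[36,4],[39,0],[43,0],[46,0],[48,0],[51,0],[55,4]]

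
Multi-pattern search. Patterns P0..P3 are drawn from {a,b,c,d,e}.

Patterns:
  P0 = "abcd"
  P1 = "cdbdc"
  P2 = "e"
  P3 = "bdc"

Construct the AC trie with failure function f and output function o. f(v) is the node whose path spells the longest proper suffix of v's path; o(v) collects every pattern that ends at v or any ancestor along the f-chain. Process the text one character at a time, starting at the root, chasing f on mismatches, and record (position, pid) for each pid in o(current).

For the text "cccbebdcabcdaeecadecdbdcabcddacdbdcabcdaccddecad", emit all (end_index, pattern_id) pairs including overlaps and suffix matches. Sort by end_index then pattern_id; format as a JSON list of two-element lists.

Build automaton:
Trie (insert patterns):
  0='ε' goto a→1 b→11 c→5 e→10
  1='a' goto b→2
  2='ab' goto c→3
  3='abc' goto d→4
  4='abcd' goto ·  [P0 ends]
  5='c' goto d→6
  6='cd' goto b→7
  7='cdb' goto d→8
  8='cdbd' goto c→9
  9='cdbdc' goto ·  [P1 ends]
  10='e' goto ·  [P2 ends]
  11='b' goto d→12
  12='bd' goto c→13
  13='bdc' goto ·  [P3 ends]

Failure links (BFS by depth):
  fail(1) 'a': from fail(0)=0 chase 'a': 0 ⇒ 0;  out=∅∪out(0)=∅
  fail(5) 'c': from fail(0)=0 chase 'c': 0 ⇒ 0;  out=∅∪out(0)=∅
  fail(10) 'e': from fail(0)=0 chase 'e': 0 ⇒ 0;  out={2}∪out(0)={2}
  fail(11) 'b': from fail(0)=0 chase 'b': 0 ⇒ 0;  out=∅∪out(0)=∅
  fail(2) 'ab': from fail(1)=0 chase 'b': 0 ⇒ 11;  out=∅∪out(11)=∅
  fail(6) 'cd': from fail(5)=0 chase 'd': 0 ⇒ 0;  out=∅∪out(0)=∅
  fail(12) 'bd': from fail(11)=0 chase 'd': 0 ⇒ 0;  out=∅∪out(0)=∅
  fail(3) 'abc': from fail(2)=11 chase 'c': 11→0 ⇒ 5;  out=∅∪out(5)=∅
  fail(7) 'cdb': from fail(6)=0 chase 'b': 0 ⇒ 11;  out=∅∪out(11)=∅
  fail(13) 'bdc': from fail(12)=0 chase 'c': 0 ⇒ 5;  out={3}∪out(5)={3}
  fail(4) 'abcd': from fail(3)=5 chase 'd': 5 ⇒ 6;  out={0}∪out(6)={0}
  fail(8) 'cdbd': from fail(7)=11 chase 'd': 11 ⇒ 12;  out=∅∪out(12)=∅
  fail(9) 'cdbdc': from fail(8)=12 chase 'c': 12 ⇒ 13;  out={1}∪out(13)={1,3}

Run:
pos 0 'c': at 5
pos 1 'c': at 5 (fail-walked)
pos 2 'c': at 5 (fail-walked)
pos 3 'b': at 11 (fail-walked)
pos 4 'e': at 10 (fail-walked)  → match P2@[4:4]
pos 5 'b': at 11 (fail-walked)
pos 6 'd': at 12
pos 7 'c': at 13  → match P3@[5:7]
pos 8 'a': at 1 (fail-walked)
pos 9 'b': at 2
pos 10 'c': at 3
pos 11 'd': at 4  → match P0@[8:11]
pos 12 'a': at 1 (fail-walked)
pos 13 'e': at 10 (fail-walked)  → match P2@[13:13]
pos 14 'e': at 10 (fail-walked)  → match P2@[14:14]
pos 15 'c': at 5 (fail-walked)
pos 16 'a': at 1 (fail-walked)
pos 17 'd': at 0 (fail-walked)
pos 18 'e': at 10  → match P2@[18:18]
pos 19 'c': at 5 (fail-walked)
pos 20 'd': at 6
pos 21 'b': at 7
pos 22 'd': at 8
pos 23 'c': at 9  → match P1@[19:23],P3@[21:23]
pos 24 'a': at 1 (fail-walked)
pos 25 'b': at 2
pos 26 'c': at 3
pos 27 'd': at 4  → match P0@[24:27]
pos 28 'd': at 0 (fail-walked)
pos 29 'a': at 1
pos 30 'c': at 5 (fail-walked)
pos 31 'd': at 6
pos 32 'b': at 7
pos 33 'd': at 8
pos 34 'c': at 9  → match P1@[30:34],P3@[32:34]
pos 35 'a': at 1 (fail-walked)
pos 36 'b': at 2
pos 37 'c': at 3
pos 38 'd': at 4  → match P0@[35:38]
pos 39 'a': at 1 (fail-walked)
pos 40 'c': at 5 (fail-walked)
pos 41 'c': at 5 (fail-walked)
pos 42 'd': at 6
pos 43 'd': at 0 (fail-walked)
pos 44 'e': at 10  → match P2@[44:44]
pos 45 'c': at 5 (fail-walked)
pos 46 'a': at 1 (fail-walked)
pos 47 'd': at 0 (fail-walked)

Matches: [[4,2],[7,3],[11,0],[13,2],[14,2],[18,2],[23,1],[23,3],[27,0],[34,1],[34,3],[38,0],[44,2]]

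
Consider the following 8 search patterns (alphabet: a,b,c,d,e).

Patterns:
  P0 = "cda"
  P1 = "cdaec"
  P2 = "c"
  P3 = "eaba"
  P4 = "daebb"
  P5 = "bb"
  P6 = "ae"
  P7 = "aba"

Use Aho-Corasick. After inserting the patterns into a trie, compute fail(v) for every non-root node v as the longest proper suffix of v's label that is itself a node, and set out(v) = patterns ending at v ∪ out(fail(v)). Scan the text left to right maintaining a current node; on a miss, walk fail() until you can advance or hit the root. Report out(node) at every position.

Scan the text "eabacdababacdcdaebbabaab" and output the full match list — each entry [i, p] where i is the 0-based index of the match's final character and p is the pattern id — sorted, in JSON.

Construct AC machine:
Trie (insert patterns):
  0='ε' goto a→17 b→15 c→1 d→10 e→6
  1='c' goto d→2  [P2 ends]
  2='cd' goto a→3
  3='cda' goto e→4  [P0 ends]
  4='cdae' goto c→5
  5='cdaec' goto ·  [P1 ends]
  6='e' goto a→7
  7='ea' goto b→8
  8='eab' goto a→9
  9='eaba' goto ·  [P3 ends]
  10='d' goto a→11
  11='da' goto e→12
  12='dae' goto b→13
  13='daeb' goto b→14
  14='daebb' goto ·  [P4 ends]
  15='b' goto b→16
  16='bb' goto ·  [P5 ends]
  17='a' goto b→19 e→18
  18='ae' goto ·  [P6 ends]
  19='ab' goto a→20
  20='aba' goto ·  [P7 ends]

Failure links (BFS by depth):
  fail(1) 'c': from fail(0)=0 chase 'c': 0 ⇒ 0;  out={2}∪out(0)={2}
  fail(6) 'e': from fail(0)=0 chase 'e': 0 ⇒ 0;  out=∅∪out(0)=∅
  fail(10) 'd': from fail(0)=0 chase 'd': 0 ⇒ 0;  out=∅∪out(0)=∅
  fail(15) 'b': from fail(0)=0 chase 'b': 0 ⇒ 0;  out=∅∪out(0)=∅
  fail(17) 'a': from fail(0)=0 chase 'a': 0 ⇒ 0;  out=∅∪out(0)=∅
  fail(2) 'cd': from fail(1)=0 chase 'd': 0 ⇒ 10;  out=∅∪out(10)=∅
  fail(7) 'ea': from fail(6)=0 chase 'a': 0 ⇒ 17;  out=∅∪out(17)=∅
  fail(11) 'da': from fail(10)=0 chase 'a': 0 ⇒ 17;  out=∅∪out(17)=∅
  fail(16) 'bb': from fail(15)=0 chase 'b': 0 ⇒ 15;  out={5}∪out(15)={5}
  fail(18) 'ae': from fail(17)=0 chase 'e': 0 ⇒ 6;  out={6}∪out(6)={6}
  fail(19) 'ab': from fail(17)=0 chase 'b': 0 ⇒ 15;  out=∅∪out(15)=∅
  fail(3) 'cda': from fail(2)=10 chase 'a': 10 ⇒ 11;  out={0}∪out(11)={0}
  fail(8) 'eab': from fail(7)=17 chase 'b': 17 ⇒ 19;  out=∅∪out(19)=∅
  fail(12) 'dae': from fail(11)=17 chase 'e': 17 ⇒ 18;  out=∅∪out(18)={6}
  fail(20) 'aba': from fail(19)=15 chase 'a': 15→0 ⇒ 17;  out={7}∪out(17)={7}
  fail(4) 'cdae': from fail(3)=11 chase 'e': 11 ⇒ 12;  out=∅∪out(12)={6}
  fail(9) 'eaba': from fail(8)=19 chase 'a': 19 ⇒ 20;  out={3}∪out(20)={3,7}
  fail(13) 'daeb': from fail(12)=18 chase 'b': 18→6→0 ⇒ 15;  out=∅∪out(15)=∅
  fail(5) 'cdaec': from fail(4)=12 chase 'c': 12→18→6→0 ⇒ 1;  out={1}∪out(1)={1,2}
  fail(14) 'daebb': from fail(13)=15 chase 'b': 15 ⇒ 16;  out={4}∪out(16)={4,5}

Scan:
i=0 'e': node 0→6
i=1 'a': node 6→7
i=2 'b': node 7→8
i=3 'a': node 8→9  → match P3@[0:3],P7@[1:3]
i=4 'c': node 9→1 (via fail)  → match P2@[4:4]
i=5 'd': node 1→2
i=6 'a': node 2→3  → match P0@[4:6]
i=7 'b': node 3→19 (via fail)
i=8 'a': node 19→20  → match P7@[6:8]
i=9 'b': node 20→19 (via fail)
i=10 'a': node 19→20  → match P7@[8:10]
i=11 'c': node 20→1 (via fail)  → match P2@[11:11]
i=12 'd': node 1→2
i=13 'c': node 2→1 (via fail)  → match P2@[13:13]
i=14 'd': node 1→2
i=15 'a': node 2→3  → match P0@[13:15]
i=16 'e': node 3→4  → match P6@[15:16]
i=17 'b': node 4→13 (via fail)
i=18 'b': node 13→14  → match P4@[14:18],P5@[17:18]
i=19 'a': node 14→17 (via fail)
i=20 'b': node 17→19
i=21 'a': node 19→20  → match P7@[19:21]
i=22 'a': node 20→17 (via fail)
i=23 'b': node 17→19

Result: [[3,3],[3,7],[4,2],[6,0],[8,7],[10,7],[11,2],[13,2],[15,0],[16,6],[18,4],[18,5],[21,7]]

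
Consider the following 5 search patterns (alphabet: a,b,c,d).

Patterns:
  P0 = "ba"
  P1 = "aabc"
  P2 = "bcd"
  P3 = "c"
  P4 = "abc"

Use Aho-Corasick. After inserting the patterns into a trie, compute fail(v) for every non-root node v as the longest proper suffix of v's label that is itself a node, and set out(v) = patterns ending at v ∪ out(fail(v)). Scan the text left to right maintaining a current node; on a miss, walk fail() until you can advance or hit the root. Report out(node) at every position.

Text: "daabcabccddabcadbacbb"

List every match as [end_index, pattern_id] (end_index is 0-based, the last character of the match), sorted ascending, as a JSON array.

Construct AC machine:
Trie nodes:
  n0 'ε': a→3 b→1 c→9
  n1 'b': a→2 c→7
  n2 'ba': ·  [P0 ends]
  n3 'a': a→4 b→10
  n4 'aa': b→5
  n5 'aab': c→6
  n6 'aabc': ·  [P1 ends]
  n7 'bc': d→8
  n8 'bcd': ·  [P2 ends]
  n9 'c': ·  [P3 ends]
  n10 'ab': c→11
  n11 'abc': ·  [P4 ends]

BFS fail/out derivation:
  n1('b'): parent n0 fail=0; on 'b' 0 → fail=0;  out ∅∪∅=∅
  n3('a'): parent n0 fail=0; on 'a' 0 → fail=0;  out ∅∪∅=∅
  n9('c'): parent n0 fail=0; on 'c' 0 → fail=0;  out {3}∪∅={3}
  n2('ba'): parent n1 fail=0; on 'a' 0 → fail=3;  out {0}∪∅={0}
  n4('aa'): parent n3 fail=0; on 'a' 0 → fail=3;  out ∅∪∅=∅
  n7('bc'): parent n1 fail=0; on 'c' 0 → fail=9;  out ∅∪{3}={3}
  n10('ab'): parent n3 fail=0; on 'b' 0 → fail=1;  out ∅∪∅=∅
  n5('aab'): parent n4 fail=3; on 'b' 3 → fail=10;  out ∅∪∅=∅
  n8('bcd'): parent n7 fail=9; on 'd' 9→0 → fail=0;  out {2}∪∅={2}
  n11('abc'): parent n10 fail=1; on 'c' 1 → fail=7;  out {4}∪{3}={3,4}
  n6('aabc'): parent n5 fail=10; on 'c' 10 → fail=11;  out {1}∪{3,4}={1,3,4}

Run:
i=0 'd': node 0→0
i=1 'a': node 0→3
i=2 'a': node 3→4
i=3 'b': node 4→5
i=4 'c': node 5→6  → match P1@[1:4],P3@[4:4],P4@[2:4]
i=5 'a': node 6→3 (via fail)
i=6 'b': node 3→10
i=7 'c': node 10→11  → match P3@[7:7],P4@[5:7]
i=8 'c': node 11→9 (via fail)  → match P3@[8:8]
i=9 'd': node 9→0 (via fail)
i=10 'd': node 0→0
i=11 'a': node 0→3
i=12 'b': node 3→10
i=13 'c': node 10→11  → match P3@[13:13],P4@[11:13]
i=14 'a': node 11→3 (via fail)
i=15 'd': node 3→0 (via fail)
i=16 'b': node 0→1
i=17 'a': node 1→2  → match P0@[16:17]
i=18 'c': node 2→9 (via fail)  → match P3@[18:18]
i=19 'b': node 9→1 (via fail)
i=20 'b': node 1→1 (via fail)

Matches: [[4,1],[4,3],[4,4],[7,3],[7,4],[8,3],[13,3],[13,4],[17,0],[18,3]]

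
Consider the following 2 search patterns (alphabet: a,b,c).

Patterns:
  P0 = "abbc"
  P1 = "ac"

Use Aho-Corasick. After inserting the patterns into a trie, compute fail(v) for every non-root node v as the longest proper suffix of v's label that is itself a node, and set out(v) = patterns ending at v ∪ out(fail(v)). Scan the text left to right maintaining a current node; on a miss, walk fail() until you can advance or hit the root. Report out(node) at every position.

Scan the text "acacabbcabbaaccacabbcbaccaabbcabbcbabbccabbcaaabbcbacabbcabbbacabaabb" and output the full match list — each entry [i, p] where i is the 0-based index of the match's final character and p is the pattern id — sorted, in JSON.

Construct AC machine:
Trie nodes:
  n0 'ε': a→1
  n1 'a': b→2 c→5
  n2 'ab': b→3
  n3 'abb': c→4
  n4 'abbc': ·  [P0 ends]
  n5 'ac': ·  [P1 ends]

Failure links (BFS by depth):
  fail(1) 'a': from fail(0)=0 chase 'a': 0 ⇒ 0;  out=∅∪out(0)=∅
  fail(2) 'ab': from fail(1)=0 chase 'b': 0 ⇒ 0;  out=∅∪out(0)=∅
  fail(5) 'ac': from fail(1)=0 chase 'c': 0 ⇒ 0;  out={1}∪out(0)={1}
  fail(3) 'abb': from fail(2)=0 chase 'b': 0 ⇒ 0;  out=∅∪out(0)=∅
  fail(4) 'abbc': from fail(3)=0 chase 'c': 0 ⇒ 0;  out={0}∪out(0)={0}

Scan:
i=0 'a': node 0→1
i=1 'c': node 1→5  ** P1@[0:1]
i=2 'a': node 5→1 (via fail)
i=3 'c': node 1→5  ** P1@[2:3]
i=4 'a': node 5→1 (via fail)
i=5 'b': node 1→2
i=6 'b': node 2→3
i=7 'c': node 3→4  ** P0@[4:7]
i=8 'a': node 4→1 (via fail)
i=9 'b': node 1→2
i=10 'b': node 2→3
i=11 'a': node 3→1 (via fail)
i=12 'a': node 1→1 (via fail)
i=13 'c': node 1→5  ** P1@[12:13]
i=14 'c': node 5→0 (via fail)
i=15 'a': node 0→1
i=16 'c': node 1→5  ** P1@[15:16]
i=17 'a': node 5→1 (via fail)
i=18 'b': node 1→2
i=19 'b': node 2→3
i=20 'c': node 3→4  ** P0@[17:20]
i=21 'b': node 4→0 (via fail)
i=22 'a': node 0→1
i=23 'c': node 1→5  ** P1@[22:23]
i=24 'c': node 5→0 (via fail)
i=25 'a': node 0→1
i=26 'a': node 1→1 (via fail)
i=27 'b': node 1→2
i=28 'b': node 2→3
i=29 'c': node 3→4  ** P0@[26:29]
i=30 'a': node 4→1 (via fail)
i=31 'b': node 1→2
i=32 'b': node 2→3
i=33 'c': node 3→4  ** P0@[30:33]
i=34 'b': node 4→0 (via fail)
i=35 'a': node 0→1
i=36 'b': node 1→2
i=37 'b': node 2→3
i=38 'c': node 3→4  ** P0@[35:38]
i=39 'c': node 4→0 (via fail)
i=40 'a': node 0→1
i=41 'b': node 1→2
i=42 'b': node 2→3
i=43 'c': node 3→4  ** P0@[40:43]
i=44 'a': node 4→1 (via fail)
i=45 'a': node 1→1 (via fail)
i=46 'a': node 1→1 (via fail)
i=47 'b': node 1→2
i=48 'b': node 2→3
i=49 'c': node 3→4  ** P0@[46:49]
i=50 'b': node 4→0 (via fail)
i=51 'a': node 0→1
i=52 'c': node 1→5  ** P1@[51:52]
i=53 'a': node 5→1 (via fail)
i=54 'b': node 1→2
i=55 'b': node 2→3
i=56 'c': node 3→4  ** P0@[53:56]
i=57 'a': node 4→1 (via fail)
i=58 'b': node 1→2
i=59 'b': node 2→3
i=60 'b': node 3→0 (via fail)
i=61 'a': node 0→1
i=62 'c': node 1→5  ** P1@[61:62]
i=63 'a': node 5→1 (via fail)
i=64 'b': node 1→2
i=65 'a': node 2→1 (via fail)
i=66 'a': node 1→1 (via fail)
i=67 'b': node 1→2
i=68 'b': node 2→3

Matches: [[1,1],[3,1],[7,0],[13,1],[16,1],[20,0],[23,1],[29,0],[33,0],[38,0],[43,0],[49,0],[52,1],[56,0],[62,1]]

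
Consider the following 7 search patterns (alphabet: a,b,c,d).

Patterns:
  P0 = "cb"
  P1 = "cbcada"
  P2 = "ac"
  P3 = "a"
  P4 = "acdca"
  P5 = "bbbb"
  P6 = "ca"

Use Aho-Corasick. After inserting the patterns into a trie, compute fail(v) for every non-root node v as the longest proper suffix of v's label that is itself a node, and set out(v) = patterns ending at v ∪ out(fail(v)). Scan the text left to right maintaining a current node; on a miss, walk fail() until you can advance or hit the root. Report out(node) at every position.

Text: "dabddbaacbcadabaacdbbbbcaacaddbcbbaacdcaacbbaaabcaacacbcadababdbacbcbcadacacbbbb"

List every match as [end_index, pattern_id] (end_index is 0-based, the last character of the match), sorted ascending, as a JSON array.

Build:
Trie (insert patterns):
  0='ε' goto a→7 b→12 c→1
  1='c' goto a→16 b→2
  2='cb' goto c→3  [P0 ends]
  3='cbc' goto a→4
  4='cbca' goto d→5
  5='cbcad' goto a→6
  6='cbcada' goto ·  [P1 ends]
  7='a' goto c→8  [P3 ends]
  8='ac' goto d→9  [P2 ends]
  9='acd' goto c→10
  10='acdc' goto a→11
  11='acdca' goto ·  [P4 ends]
  12='b' goto b→13
  13='bb' goto b→14
  14='bbb' goto b→15
  15='bbbb' goto ·  [P5 ends]
  16='ca' goto ·  [P6 ends]

Failure links (BFS by depth):
  n1('c'): parent n0 fail=0; on 'c' 0 → fail=0;  out ∅∪∅=∅
  n7('a'): parent n0 fail=0; on 'a' 0 → fail=0;  out {3}∪∅={3}
  n12('b'): parent n0 fail=0; on 'b' 0 → fail=0;  out ∅∪∅=∅
  n2('cb'): parent n1 fail=0; on 'b' 0 → fail=12;  out {0}∪∅={0}
  n8('ac'): parent n7 fail=0; on 'c' 0 → fail=1;  out {2}∪∅={2}
  n13('bb'): parent n12 fail=0; on 'b' 0 → fail=12;  out ∅∪∅=∅
  n16('ca'): parent n1 fail=0; on 'a' 0 → fail=7;  out {6}∪{3}={3,6}
  n3('cbc'): parent n2 fail=12; on 'c' 12→0 → fail=1;  out ∅∪∅=∅
  n9('acd'): parent n8 fail=1; on 'd' 1→0 → fail=0;  out ∅∪∅=∅
  n14('bbb'): parent n13 fail=12; on 'b' 12 → fail=13;  out ∅∪∅=∅
  n4('cbca'): parent n3 fail=1; on 'a' 1 → fail=16;  out ∅∪{3,6}={3,6}
  n10('acdc'): parent n9 fail=0; on 'c' 0 → fail=1;  out ∅∪∅=∅
  n15('bbbb'): parent n14 fail=13; on 'b' 13 → fail=14;  out {5}∪∅={5}
  n5('cbcad'): parent n4 fail=16; on 'd' 16→7→0 → fail=0;  out ∅∪∅=∅
  n11('acdca'): parent n10 fail=1; on 'a' 1 → fail=16;  out {4}∪{3,6}={3,4,6}
  n6('cbcada'): parent n5 fail=0; on 'a' 0 → fail=7;  out {1}∪{3}={1,3}

Run:
[0] read 'd'  n0⇒n0
[1] read 'a'  n0⇒n7  → match P3@[1:1]
[2] read 'b'  n7⇒n12 (fail-walked)
[3] read 'd'  n12⇒n0 (fail-walked)
[4] read 'd'  n0⇒n0
[5] read 'b'  n0⇒n12
[6] read 'a'  n12⇒n7 (fail-walked)  → match P3@[6:6]
[7] read 'a'  n7⇒n7 (fail-walked)  → match P3@[7:7]
[8] read 'c'  n7⇒n8  → match P2@[7:8]
[9] read 'b'  n8⇒n2 (fail-walked)  → match P0@[8:9]
[10] read 'c'  n2⇒n3
[11] read 'a'  n3⇒n4  → match P3@[11:11],P6@[10:11]
[12] read 'd'  n4⇒n5
[13] read 'a'  n5⇒n6  → match P1@[8:13],P3@[13:13]
[14] read 'b'  n6⇒n12 (fail-walked)
[15] read 'a'  n12⇒n7 (fail-walked)  → match P3@[15:15]
[16] read 'a'  n7⇒n7 (fail-walked)  → match P3@[16:16]
[17] read 'c'  n7⇒n8  → match P2@[16:17]
[18] read 'd'  n8⇒n9
[19] read 'b'  n9⇒n12 (fail-walked)
[20] read 'b'  n12⇒n13
[21] read 'b'  n13⇒n14
[22] read 'b'  n14⇒n15  → match P5@[19:22]
[23] read 'c'  n15⇒n1 (fail-walked)
[24] read 'a'  n1⇒n16  → match P3@[24:24],P6@[23:24]
[25] read 'a'  n16⇒n7 (fail-walked)  → match P3@[25:25]
[26] read 'c'  n7⇒n8  → match P2@[25:26]
[27] read 'a'  n8⇒n16 (fail-walked)  → match P3@[27:27],P6@[26:27]
[28] read 'd'  n16⇒n0 (fail-walked)
[29] read 'd'  n0⇒n0
[30] read 'b'  n0⇒n12
[31] read 'c'  n12⇒n1 (fail-walked)
[32] read 'b'  n1⇒n2  → match P0@[31:32]
[33] read 'b'  n2⇒n13 (fail-walked)
[34] read 'a'  n13⇒n7 (fail-walked)  → match P3@[34:34]
[35] read 'a'  n7⇒n7 (fail-walked)  → match P3@[35:35]
[36] read 'c'  n7⇒n8  → match P2@[35:36]
[37] read 'd'  n8⇒n9
[38] read 'c'  n9⇒n10
[39] read 'a'  n10⇒n11  → match P3@[39:39],P4@[35:39],P6@[38:39]
[40] read 'a'  n11⇒n7 (fail-walked)  → match P3@[40:40]
[41] read 'c'  n7⇒n8  → match P2@[40:41]
[42] read 'b'  n8⇒n2 (fail-walked)  → match P0@[41:42]
[43] read 'b'  n2⇒n13 (fail-walked)
[44] read 'a'  n13⇒n7 (fail-walked)  → match P3@[44:44]
[45] read 'a'  n7⇒n7 (fail-walked)  → match P3@[45:45]
[46] read 'a'  n7⇒n7 (fail-walked)  → match P3@[46:46]
[47] read 'b'  n7⇒n12 (fail-walked)
[48] read 'c'  n12⇒n1 (fail-walked)
[49] read 'a'  n1⇒n16  → match P3@[49:49],P6@[48:49]
[50] read 'a'  n16⇒n7 (fail-walked)  → match P3@[50:50]
[51] read 'c'  n7⇒n8  → match P2@[50:51]
[52] read 'a'  n8⇒n16 (fail-walked)  → match P3@[52:52],P6@[51:52]
[53] read 'c'  n16⇒n8 (fail-walked)  → match P2@[52:53]
[54] read 'b'  n8⇒n2 (fail-walked)  → match P0@[53:54]
[55] read 'c'  n2⇒n3
[56] read 'a'  n3⇒n4  → match P3@[56:56],P6@[55:56]
[57] read 'd'  n4⇒n5
[58] read 'a'  n5⇒n6  → match P1@[53:58],P3@[58:58]
[59] read 'b'  n6⇒n12 (fail-walked)
[60] read 'a'  n12⇒n7 (fail-walked)  → match P3@[60:60]
[61] read 'b'  n7⇒n12 (fail-walked)
[62] read 'd'  n12⇒n0 (fail-walked)
[63] read 'b'  n0⇒n12
[64] read 'a'  n12⇒n7 (fail-walked)  → match P3@[64:64]
[65] read 'c'  n7⇒n8  → match P2@[64:65]
[66] read 'b'  n8⇒n2 (fail-walked)  → match P0@[65:66]
[67] read 'c'  n2⇒n3
[68] read 'b'  n3⇒n2 (fail-walked)  → match P0@[67:68]
[69] read 'c'  n2⇒n3
[70] read 'a'  n3⇒n4  → match P3@[70:70],P6@[69:70]
[71] read 'd'  n4⇒n5
[72] read 'a'  n5⇒n6  → match P1@[67:72],P3@[72:72]
[73] read 'c'  n6⇒n8 (fail-walked)  → match P2@[72:73]
[74] read 'a'  n8⇒n16 (fail-walked)  → match P3@[74:74],P6@[73:74]
[75] read 'c'  n16⇒n8 (fail-walked)  → match P2@[74:75]
[76] read 'b'  n8⇒n2 (fail-walked)  → match P0@[75:76]
[77] read 'b'  n2⇒n13 (fail-walked)
[78] read 'b'  n13⇒n14
[79] read 'b'  n14⇒n15  → match P5@[76:79]

Matches: [[1,3],[6,3],[7,3],[8,2],[9,0],[11,3],[11,6],[13,1],[13,3],[15,3],[16,3],[17,2],[22,5],[24,3],[24,6],[25,3],[26,2],[27,3],[27,6],[32,0],[34,3],[35,3],[36,2],[39,3],[39,4],[39,6],[40,3],[41,2],[42,0],[44,3],[45,3],[46,3],[49,3],[49,6],[50,3],[51,2],[52,3],[52,6],[53,2],[54,0],[56,3],[56,6],[58,1],[58,3],[60,3],[64,3],[65,2],[66,0],[68,0],[70,3],[70,6],[72,1],[72,3],[73,2],[74,3],[74,6],[75,2],[76,0],[79,5]]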